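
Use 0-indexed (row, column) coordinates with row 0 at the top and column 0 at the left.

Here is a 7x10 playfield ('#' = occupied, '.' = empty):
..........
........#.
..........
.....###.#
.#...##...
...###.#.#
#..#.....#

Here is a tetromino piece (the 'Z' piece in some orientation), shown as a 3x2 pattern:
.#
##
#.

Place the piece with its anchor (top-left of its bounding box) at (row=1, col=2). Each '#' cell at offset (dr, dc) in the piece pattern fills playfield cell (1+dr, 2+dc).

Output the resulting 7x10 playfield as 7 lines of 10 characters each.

Answer: ..........
...#....#.
..##......
..#..###.#
.#...##...
...###.#.#
#..#.....#

Derivation:
Fill (1+0,2+1) = (1,3)
Fill (1+1,2+0) = (2,2)
Fill (1+1,2+1) = (2,3)
Fill (1+2,2+0) = (3,2)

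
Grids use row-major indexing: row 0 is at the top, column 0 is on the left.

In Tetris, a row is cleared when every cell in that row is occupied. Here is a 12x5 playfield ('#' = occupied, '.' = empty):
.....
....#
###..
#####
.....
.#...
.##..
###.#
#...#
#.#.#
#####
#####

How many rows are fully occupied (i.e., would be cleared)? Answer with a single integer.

Check each row:
  row 0: 5 empty cells -> not full
  row 1: 4 empty cells -> not full
  row 2: 2 empty cells -> not full
  row 3: 0 empty cells -> FULL (clear)
  row 4: 5 empty cells -> not full
  row 5: 4 empty cells -> not full
  row 6: 3 empty cells -> not full
  row 7: 1 empty cell -> not full
  row 8: 3 empty cells -> not full
  row 9: 2 empty cells -> not full
  row 10: 0 empty cells -> FULL (clear)
  row 11: 0 empty cells -> FULL (clear)
Total rows cleared: 3

Answer: 3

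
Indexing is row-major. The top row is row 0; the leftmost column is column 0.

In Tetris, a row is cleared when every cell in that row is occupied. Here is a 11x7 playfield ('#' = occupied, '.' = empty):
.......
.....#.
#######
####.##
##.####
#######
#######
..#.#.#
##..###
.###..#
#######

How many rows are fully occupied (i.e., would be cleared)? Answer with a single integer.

Check each row:
  row 0: 7 empty cells -> not full
  row 1: 6 empty cells -> not full
  row 2: 0 empty cells -> FULL (clear)
  row 3: 1 empty cell -> not full
  row 4: 1 empty cell -> not full
  row 5: 0 empty cells -> FULL (clear)
  row 6: 0 empty cells -> FULL (clear)
  row 7: 4 empty cells -> not full
  row 8: 2 empty cells -> not full
  row 9: 3 empty cells -> not full
  row 10: 0 empty cells -> FULL (clear)
Total rows cleared: 4

Answer: 4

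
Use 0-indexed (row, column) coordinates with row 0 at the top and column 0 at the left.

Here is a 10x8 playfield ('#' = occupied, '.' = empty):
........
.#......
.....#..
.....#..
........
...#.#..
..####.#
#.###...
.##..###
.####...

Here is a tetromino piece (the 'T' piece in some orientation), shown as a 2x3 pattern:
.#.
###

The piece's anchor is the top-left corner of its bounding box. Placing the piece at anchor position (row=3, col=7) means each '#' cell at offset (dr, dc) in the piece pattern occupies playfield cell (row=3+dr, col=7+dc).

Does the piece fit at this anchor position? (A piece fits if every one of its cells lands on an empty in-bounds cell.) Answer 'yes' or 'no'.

Answer: no

Derivation:
Check each piece cell at anchor (3, 7):
  offset (0,1) -> (3,8): out of bounds -> FAIL
  offset (1,0) -> (4,7): empty -> OK
  offset (1,1) -> (4,8): out of bounds -> FAIL
  offset (1,2) -> (4,9): out of bounds -> FAIL
All cells valid: no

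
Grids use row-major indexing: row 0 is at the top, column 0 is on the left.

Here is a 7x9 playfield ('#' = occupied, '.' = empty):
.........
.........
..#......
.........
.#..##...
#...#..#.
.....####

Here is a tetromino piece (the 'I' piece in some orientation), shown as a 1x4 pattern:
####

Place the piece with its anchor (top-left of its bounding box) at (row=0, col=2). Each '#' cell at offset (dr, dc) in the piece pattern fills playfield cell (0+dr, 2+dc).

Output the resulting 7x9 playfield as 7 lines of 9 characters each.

Fill (0+0,2+0) = (0,2)
Fill (0+0,2+1) = (0,3)
Fill (0+0,2+2) = (0,4)
Fill (0+0,2+3) = (0,5)

Answer: ..####...
.........
..#......
.........
.#..##...
#...#..#.
.....####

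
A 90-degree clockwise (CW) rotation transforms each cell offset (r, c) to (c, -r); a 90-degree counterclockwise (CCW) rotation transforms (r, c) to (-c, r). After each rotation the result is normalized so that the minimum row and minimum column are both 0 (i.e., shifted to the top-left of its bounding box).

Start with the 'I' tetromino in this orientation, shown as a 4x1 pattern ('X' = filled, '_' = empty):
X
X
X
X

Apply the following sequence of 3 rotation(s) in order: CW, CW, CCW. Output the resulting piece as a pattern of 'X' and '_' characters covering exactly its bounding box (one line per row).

Answer: XXXX

Derivation:
Start:
X
X
X
X
After rotation 1 (CW):
XXXX
After rotation 2 (CW):
X
X
X
X
After rotation 3 (CCW):
XXXX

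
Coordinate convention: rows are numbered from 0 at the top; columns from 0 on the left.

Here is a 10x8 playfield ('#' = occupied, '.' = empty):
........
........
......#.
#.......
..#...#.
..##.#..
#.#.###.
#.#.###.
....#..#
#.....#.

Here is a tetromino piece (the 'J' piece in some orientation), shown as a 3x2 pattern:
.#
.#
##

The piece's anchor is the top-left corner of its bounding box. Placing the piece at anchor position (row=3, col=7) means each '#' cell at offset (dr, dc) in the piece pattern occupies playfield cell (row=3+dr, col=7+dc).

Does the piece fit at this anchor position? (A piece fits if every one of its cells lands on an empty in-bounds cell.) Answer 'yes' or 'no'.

Check each piece cell at anchor (3, 7):
  offset (0,1) -> (3,8): out of bounds -> FAIL
  offset (1,1) -> (4,8): out of bounds -> FAIL
  offset (2,0) -> (5,7): empty -> OK
  offset (2,1) -> (5,8): out of bounds -> FAIL
All cells valid: no

Answer: no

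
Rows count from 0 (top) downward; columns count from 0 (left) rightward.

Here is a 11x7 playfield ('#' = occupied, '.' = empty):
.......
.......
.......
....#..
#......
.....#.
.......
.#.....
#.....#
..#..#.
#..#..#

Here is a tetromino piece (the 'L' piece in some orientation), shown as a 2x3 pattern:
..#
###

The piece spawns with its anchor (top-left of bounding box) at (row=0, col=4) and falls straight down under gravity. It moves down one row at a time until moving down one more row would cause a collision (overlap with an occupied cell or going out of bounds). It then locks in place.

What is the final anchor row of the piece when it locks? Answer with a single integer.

Spawn at (row=0, col=4). Try each row:
  row 0: fits
  row 1: fits
  row 2: blocked -> lock at row 1

Answer: 1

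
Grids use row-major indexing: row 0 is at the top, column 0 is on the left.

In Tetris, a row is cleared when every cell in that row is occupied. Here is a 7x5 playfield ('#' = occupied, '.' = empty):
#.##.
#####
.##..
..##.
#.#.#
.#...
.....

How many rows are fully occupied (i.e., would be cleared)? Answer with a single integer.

Answer: 1

Derivation:
Check each row:
  row 0: 2 empty cells -> not full
  row 1: 0 empty cells -> FULL (clear)
  row 2: 3 empty cells -> not full
  row 3: 3 empty cells -> not full
  row 4: 2 empty cells -> not full
  row 5: 4 empty cells -> not full
  row 6: 5 empty cells -> not full
Total rows cleared: 1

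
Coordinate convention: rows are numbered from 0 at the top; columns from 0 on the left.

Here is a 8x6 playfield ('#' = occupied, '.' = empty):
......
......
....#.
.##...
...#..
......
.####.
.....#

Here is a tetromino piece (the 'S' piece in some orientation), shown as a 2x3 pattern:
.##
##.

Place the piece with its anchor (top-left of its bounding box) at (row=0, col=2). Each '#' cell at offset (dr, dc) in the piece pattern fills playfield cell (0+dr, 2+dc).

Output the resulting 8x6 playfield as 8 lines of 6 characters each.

Answer: ...##.
..##..
....#.
.##...
...#..
......
.####.
.....#

Derivation:
Fill (0+0,2+1) = (0,3)
Fill (0+0,2+2) = (0,4)
Fill (0+1,2+0) = (1,2)
Fill (0+1,2+1) = (1,3)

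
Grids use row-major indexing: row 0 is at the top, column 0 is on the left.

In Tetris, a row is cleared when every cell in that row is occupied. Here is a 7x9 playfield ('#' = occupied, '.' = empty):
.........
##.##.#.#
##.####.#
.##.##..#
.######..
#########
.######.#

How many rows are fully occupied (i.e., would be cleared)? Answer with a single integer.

Answer: 1

Derivation:
Check each row:
  row 0: 9 empty cells -> not full
  row 1: 3 empty cells -> not full
  row 2: 2 empty cells -> not full
  row 3: 4 empty cells -> not full
  row 4: 3 empty cells -> not full
  row 5: 0 empty cells -> FULL (clear)
  row 6: 2 empty cells -> not full
Total rows cleared: 1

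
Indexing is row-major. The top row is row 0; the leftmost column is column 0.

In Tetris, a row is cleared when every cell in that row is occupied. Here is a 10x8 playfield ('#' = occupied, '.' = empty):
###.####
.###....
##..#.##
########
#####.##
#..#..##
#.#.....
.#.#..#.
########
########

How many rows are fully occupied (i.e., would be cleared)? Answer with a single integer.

Answer: 3

Derivation:
Check each row:
  row 0: 1 empty cell -> not full
  row 1: 5 empty cells -> not full
  row 2: 3 empty cells -> not full
  row 3: 0 empty cells -> FULL (clear)
  row 4: 1 empty cell -> not full
  row 5: 4 empty cells -> not full
  row 6: 6 empty cells -> not full
  row 7: 5 empty cells -> not full
  row 8: 0 empty cells -> FULL (clear)
  row 9: 0 empty cells -> FULL (clear)
Total rows cleared: 3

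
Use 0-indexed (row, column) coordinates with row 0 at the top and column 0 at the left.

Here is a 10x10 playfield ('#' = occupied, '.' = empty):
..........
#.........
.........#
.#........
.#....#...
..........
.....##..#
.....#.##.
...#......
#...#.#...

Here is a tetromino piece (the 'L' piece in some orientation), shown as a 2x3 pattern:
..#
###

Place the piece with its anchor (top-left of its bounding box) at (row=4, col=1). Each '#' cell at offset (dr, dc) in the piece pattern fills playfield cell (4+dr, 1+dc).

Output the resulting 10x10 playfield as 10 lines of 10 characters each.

Answer: ..........
#.........
.........#
.#........
.#.#..#...
.###......
.....##..#
.....#.##.
...#......
#...#.#...

Derivation:
Fill (4+0,1+2) = (4,3)
Fill (4+1,1+0) = (5,1)
Fill (4+1,1+1) = (5,2)
Fill (4+1,1+2) = (5,3)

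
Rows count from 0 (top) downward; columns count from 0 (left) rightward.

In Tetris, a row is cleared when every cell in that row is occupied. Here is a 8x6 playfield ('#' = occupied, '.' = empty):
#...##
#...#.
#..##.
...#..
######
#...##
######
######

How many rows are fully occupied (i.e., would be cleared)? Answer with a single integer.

Answer: 3

Derivation:
Check each row:
  row 0: 3 empty cells -> not full
  row 1: 4 empty cells -> not full
  row 2: 3 empty cells -> not full
  row 3: 5 empty cells -> not full
  row 4: 0 empty cells -> FULL (clear)
  row 5: 3 empty cells -> not full
  row 6: 0 empty cells -> FULL (clear)
  row 7: 0 empty cells -> FULL (clear)
Total rows cleared: 3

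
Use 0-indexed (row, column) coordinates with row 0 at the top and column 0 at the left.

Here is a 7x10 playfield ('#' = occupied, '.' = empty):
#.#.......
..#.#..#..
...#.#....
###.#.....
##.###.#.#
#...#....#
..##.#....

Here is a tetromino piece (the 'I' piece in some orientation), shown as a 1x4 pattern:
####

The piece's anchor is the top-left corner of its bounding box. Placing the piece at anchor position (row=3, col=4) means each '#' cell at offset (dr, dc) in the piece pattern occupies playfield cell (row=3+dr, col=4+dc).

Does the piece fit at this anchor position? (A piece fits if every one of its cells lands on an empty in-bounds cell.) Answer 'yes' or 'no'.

Check each piece cell at anchor (3, 4):
  offset (0,0) -> (3,4): occupied ('#') -> FAIL
  offset (0,1) -> (3,5): empty -> OK
  offset (0,2) -> (3,6): empty -> OK
  offset (0,3) -> (3,7): empty -> OK
All cells valid: no

Answer: no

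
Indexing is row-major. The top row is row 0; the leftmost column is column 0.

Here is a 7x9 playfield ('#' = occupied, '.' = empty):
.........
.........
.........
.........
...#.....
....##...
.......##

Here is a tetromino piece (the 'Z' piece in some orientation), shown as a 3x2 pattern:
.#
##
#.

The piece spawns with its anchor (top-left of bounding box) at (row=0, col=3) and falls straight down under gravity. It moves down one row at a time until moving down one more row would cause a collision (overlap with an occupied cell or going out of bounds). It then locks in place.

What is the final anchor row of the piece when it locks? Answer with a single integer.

Answer: 1

Derivation:
Spawn at (row=0, col=3). Try each row:
  row 0: fits
  row 1: fits
  row 2: blocked -> lock at row 1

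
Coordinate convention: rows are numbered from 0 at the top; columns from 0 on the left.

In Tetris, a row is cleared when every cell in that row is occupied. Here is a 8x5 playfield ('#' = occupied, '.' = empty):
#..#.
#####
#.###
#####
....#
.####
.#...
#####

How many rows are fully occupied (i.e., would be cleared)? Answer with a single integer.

Answer: 3

Derivation:
Check each row:
  row 0: 3 empty cells -> not full
  row 1: 0 empty cells -> FULL (clear)
  row 2: 1 empty cell -> not full
  row 3: 0 empty cells -> FULL (clear)
  row 4: 4 empty cells -> not full
  row 5: 1 empty cell -> not full
  row 6: 4 empty cells -> not full
  row 7: 0 empty cells -> FULL (clear)
Total rows cleared: 3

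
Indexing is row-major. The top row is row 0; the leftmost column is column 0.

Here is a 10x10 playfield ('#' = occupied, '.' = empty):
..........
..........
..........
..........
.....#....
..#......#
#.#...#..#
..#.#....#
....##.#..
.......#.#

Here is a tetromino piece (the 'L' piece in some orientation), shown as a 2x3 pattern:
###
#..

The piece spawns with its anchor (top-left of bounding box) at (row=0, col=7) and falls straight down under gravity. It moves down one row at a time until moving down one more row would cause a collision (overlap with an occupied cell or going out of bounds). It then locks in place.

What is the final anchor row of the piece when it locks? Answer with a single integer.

Spawn at (row=0, col=7). Try each row:
  row 0: fits
  row 1: fits
  row 2: fits
  row 3: fits
  row 4: fits
  row 5: blocked -> lock at row 4

Answer: 4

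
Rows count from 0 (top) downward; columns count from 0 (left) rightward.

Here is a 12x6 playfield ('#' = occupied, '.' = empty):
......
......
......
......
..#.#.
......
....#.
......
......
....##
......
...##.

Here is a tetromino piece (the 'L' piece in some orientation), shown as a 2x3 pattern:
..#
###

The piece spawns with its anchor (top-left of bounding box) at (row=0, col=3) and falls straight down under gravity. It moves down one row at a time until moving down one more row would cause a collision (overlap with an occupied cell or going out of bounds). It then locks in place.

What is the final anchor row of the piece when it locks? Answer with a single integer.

Spawn at (row=0, col=3). Try each row:
  row 0: fits
  row 1: fits
  row 2: fits
  row 3: blocked -> lock at row 2

Answer: 2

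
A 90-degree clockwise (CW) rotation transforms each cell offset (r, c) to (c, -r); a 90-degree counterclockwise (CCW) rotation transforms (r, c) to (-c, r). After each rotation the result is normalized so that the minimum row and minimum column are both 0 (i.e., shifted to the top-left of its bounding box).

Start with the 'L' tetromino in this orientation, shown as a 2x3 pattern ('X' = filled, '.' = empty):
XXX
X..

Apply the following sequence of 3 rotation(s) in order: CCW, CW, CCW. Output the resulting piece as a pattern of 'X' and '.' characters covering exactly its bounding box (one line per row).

Start:
XXX
X..
After rotation 1 (CCW):
X.
X.
XX
After rotation 2 (CW):
XXX
X..
After rotation 3 (CCW):
X.
X.
XX

Answer: X.
X.
XX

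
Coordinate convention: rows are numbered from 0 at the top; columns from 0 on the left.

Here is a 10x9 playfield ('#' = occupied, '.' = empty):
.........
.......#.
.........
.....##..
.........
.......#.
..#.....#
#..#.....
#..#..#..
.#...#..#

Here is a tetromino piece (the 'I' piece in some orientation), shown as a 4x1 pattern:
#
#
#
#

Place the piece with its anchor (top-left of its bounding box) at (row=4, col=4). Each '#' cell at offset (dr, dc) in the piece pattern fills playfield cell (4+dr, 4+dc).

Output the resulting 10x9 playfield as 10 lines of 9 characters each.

Fill (4+0,4+0) = (4,4)
Fill (4+1,4+0) = (5,4)
Fill (4+2,4+0) = (6,4)
Fill (4+3,4+0) = (7,4)

Answer: .........
.......#.
.........
.....##..
....#....
....#..#.
..#.#...#
#..##....
#..#..#..
.#...#..#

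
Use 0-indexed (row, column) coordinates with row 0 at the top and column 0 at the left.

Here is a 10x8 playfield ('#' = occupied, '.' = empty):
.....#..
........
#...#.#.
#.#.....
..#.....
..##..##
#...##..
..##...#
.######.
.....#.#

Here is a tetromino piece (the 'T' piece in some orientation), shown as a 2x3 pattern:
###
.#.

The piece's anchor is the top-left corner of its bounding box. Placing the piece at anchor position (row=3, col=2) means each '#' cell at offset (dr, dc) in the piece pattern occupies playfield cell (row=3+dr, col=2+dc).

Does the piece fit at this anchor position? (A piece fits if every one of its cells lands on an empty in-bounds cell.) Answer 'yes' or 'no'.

Check each piece cell at anchor (3, 2):
  offset (0,0) -> (3,2): occupied ('#') -> FAIL
  offset (0,1) -> (3,3): empty -> OK
  offset (0,2) -> (3,4): empty -> OK
  offset (1,1) -> (4,3): empty -> OK
All cells valid: no

Answer: no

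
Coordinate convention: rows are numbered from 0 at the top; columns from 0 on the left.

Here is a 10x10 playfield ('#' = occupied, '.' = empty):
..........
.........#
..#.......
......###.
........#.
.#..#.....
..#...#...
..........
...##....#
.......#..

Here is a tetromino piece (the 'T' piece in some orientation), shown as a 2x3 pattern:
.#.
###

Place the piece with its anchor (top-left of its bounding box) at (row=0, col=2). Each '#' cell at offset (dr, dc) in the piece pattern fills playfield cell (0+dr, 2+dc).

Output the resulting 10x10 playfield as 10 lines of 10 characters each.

Fill (0+0,2+1) = (0,3)
Fill (0+1,2+0) = (1,2)
Fill (0+1,2+1) = (1,3)
Fill (0+1,2+2) = (1,4)

Answer: ...#......
..###....#
..#.......
......###.
........#.
.#..#.....
..#...#...
..........
...##....#
.......#..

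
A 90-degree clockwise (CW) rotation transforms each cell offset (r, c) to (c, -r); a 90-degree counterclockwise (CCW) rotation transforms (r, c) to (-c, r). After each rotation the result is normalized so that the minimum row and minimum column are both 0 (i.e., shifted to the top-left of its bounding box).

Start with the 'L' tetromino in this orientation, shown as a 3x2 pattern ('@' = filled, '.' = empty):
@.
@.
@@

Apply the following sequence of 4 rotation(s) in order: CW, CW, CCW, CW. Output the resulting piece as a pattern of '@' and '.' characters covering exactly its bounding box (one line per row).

Start:
@.
@.
@@
After rotation 1 (CW):
@@@
@..
After rotation 2 (CW):
@@
.@
.@
After rotation 3 (CCW):
@@@
@..
After rotation 4 (CW):
@@
.@
.@

Answer: @@
.@
.@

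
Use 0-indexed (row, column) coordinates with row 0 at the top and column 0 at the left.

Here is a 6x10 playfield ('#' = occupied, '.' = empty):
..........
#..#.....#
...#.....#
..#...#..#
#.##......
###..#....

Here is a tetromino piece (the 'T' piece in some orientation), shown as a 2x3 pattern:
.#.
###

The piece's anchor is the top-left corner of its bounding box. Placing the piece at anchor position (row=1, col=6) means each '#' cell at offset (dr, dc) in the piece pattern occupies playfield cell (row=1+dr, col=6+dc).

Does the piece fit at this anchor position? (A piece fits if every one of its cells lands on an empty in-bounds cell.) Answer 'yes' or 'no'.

Check each piece cell at anchor (1, 6):
  offset (0,1) -> (1,7): empty -> OK
  offset (1,0) -> (2,6): empty -> OK
  offset (1,1) -> (2,7): empty -> OK
  offset (1,2) -> (2,8): empty -> OK
All cells valid: yes

Answer: yes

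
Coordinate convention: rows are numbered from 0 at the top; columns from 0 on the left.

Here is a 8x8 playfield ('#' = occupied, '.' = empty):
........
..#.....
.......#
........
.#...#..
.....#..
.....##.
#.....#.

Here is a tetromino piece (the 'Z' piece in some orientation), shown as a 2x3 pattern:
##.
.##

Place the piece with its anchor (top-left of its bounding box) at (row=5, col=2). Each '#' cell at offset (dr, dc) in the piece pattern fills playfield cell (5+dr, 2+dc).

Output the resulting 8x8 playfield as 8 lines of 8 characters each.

Answer: ........
..#.....
.......#
........
.#...#..
..##.#..
...####.
#.....#.

Derivation:
Fill (5+0,2+0) = (5,2)
Fill (5+0,2+1) = (5,3)
Fill (5+1,2+1) = (6,3)
Fill (5+1,2+2) = (6,4)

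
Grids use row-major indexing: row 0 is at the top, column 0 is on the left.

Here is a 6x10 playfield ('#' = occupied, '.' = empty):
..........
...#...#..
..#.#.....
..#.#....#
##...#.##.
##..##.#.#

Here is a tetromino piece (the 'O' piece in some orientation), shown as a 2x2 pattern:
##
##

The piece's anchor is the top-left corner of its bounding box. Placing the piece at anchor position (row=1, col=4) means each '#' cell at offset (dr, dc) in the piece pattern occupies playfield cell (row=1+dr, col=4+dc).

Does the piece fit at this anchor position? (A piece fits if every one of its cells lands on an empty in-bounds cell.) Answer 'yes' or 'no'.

Check each piece cell at anchor (1, 4):
  offset (0,0) -> (1,4): empty -> OK
  offset (0,1) -> (1,5): empty -> OK
  offset (1,0) -> (2,4): occupied ('#') -> FAIL
  offset (1,1) -> (2,5): empty -> OK
All cells valid: no

Answer: no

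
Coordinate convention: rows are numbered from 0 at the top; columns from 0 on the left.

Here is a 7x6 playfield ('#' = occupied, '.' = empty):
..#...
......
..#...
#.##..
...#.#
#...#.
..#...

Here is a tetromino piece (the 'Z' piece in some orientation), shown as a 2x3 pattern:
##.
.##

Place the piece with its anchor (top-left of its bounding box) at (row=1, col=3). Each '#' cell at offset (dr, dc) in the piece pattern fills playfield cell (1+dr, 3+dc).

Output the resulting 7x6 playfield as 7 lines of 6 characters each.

Answer: ..#...
...##.
..#.##
#.##..
...#.#
#...#.
..#...

Derivation:
Fill (1+0,3+0) = (1,3)
Fill (1+0,3+1) = (1,4)
Fill (1+1,3+1) = (2,4)
Fill (1+1,3+2) = (2,5)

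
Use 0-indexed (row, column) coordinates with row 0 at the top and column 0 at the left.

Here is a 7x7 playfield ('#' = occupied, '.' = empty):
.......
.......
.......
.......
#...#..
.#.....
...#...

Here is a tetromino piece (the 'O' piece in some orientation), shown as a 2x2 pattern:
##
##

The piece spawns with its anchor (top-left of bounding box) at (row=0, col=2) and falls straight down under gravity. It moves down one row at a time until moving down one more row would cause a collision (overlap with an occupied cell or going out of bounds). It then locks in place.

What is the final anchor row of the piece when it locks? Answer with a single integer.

Spawn at (row=0, col=2). Try each row:
  row 0: fits
  row 1: fits
  row 2: fits
  row 3: fits
  row 4: fits
  row 5: blocked -> lock at row 4

Answer: 4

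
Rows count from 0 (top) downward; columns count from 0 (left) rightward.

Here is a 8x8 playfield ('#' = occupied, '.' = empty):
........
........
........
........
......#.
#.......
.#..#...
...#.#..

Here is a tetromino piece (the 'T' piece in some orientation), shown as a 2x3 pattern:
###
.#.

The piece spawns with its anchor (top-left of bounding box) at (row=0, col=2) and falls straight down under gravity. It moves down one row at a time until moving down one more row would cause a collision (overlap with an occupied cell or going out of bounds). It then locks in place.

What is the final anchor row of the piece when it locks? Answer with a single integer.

Answer: 5

Derivation:
Spawn at (row=0, col=2). Try each row:
  row 0: fits
  row 1: fits
  row 2: fits
  row 3: fits
  row 4: fits
  row 5: fits
  row 6: blocked -> lock at row 5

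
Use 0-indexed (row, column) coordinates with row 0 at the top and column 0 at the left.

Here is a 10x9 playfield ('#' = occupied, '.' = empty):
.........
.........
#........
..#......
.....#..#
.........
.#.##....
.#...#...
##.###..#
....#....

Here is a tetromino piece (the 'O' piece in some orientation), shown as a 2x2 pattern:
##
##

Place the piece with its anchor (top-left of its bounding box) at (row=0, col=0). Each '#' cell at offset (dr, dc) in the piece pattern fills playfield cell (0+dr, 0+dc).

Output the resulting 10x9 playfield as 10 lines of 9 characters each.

Answer: ##.......
##.......
#........
..#......
.....#..#
.........
.#.##....
.#...#...
##.###..#
....#....

Derivation:
Fill (0+0,0+0) = (0,0)
Fill (0+0,0+1) = (0,1)
Fill (0+1,0+0) = (1,0)
Fill (0+1,0+1) = (1,1)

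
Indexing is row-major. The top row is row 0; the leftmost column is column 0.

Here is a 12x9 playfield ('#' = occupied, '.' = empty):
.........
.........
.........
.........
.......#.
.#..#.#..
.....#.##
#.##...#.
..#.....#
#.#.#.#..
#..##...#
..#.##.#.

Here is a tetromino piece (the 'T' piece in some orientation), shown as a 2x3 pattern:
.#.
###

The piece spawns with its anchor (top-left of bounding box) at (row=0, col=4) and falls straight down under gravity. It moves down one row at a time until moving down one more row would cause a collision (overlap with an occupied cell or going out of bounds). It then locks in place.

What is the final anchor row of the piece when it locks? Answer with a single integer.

Answer: 3

Derivation:
Spawn at (row=0, col=4). Try each row:
  row 0: fits
  row 1: fits
  row 2: fits
  row 3: fits
  row 4: blocked -> lock at row 3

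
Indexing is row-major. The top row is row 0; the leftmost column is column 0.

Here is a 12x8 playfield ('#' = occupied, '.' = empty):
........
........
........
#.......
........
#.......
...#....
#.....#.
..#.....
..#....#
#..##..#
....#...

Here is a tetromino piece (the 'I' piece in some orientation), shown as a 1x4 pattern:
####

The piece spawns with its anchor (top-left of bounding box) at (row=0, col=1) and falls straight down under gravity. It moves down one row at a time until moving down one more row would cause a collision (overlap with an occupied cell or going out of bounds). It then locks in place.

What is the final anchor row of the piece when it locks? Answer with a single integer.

Answer: 5

Derivation:
Spawn at (row=0, col=1). Try each row:
  row 0: fits
  row 1: fits
  row 2: fits
  row 3: fits
  row 4: fits
  row 5: fits
  row 6: blocked -> lock at row 5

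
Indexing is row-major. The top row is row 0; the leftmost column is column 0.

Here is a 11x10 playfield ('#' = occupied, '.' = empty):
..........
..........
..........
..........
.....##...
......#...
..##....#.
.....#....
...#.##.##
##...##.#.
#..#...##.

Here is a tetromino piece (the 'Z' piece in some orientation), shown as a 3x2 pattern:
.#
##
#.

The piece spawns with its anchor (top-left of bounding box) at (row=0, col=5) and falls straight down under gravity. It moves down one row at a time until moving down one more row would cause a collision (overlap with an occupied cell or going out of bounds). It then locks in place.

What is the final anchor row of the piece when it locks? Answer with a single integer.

Spawn at (row=0, col=5). Try each row:
  row 0: fits
  row 1: fits
  row 2: blocked -> lock at row 1

Answer: 1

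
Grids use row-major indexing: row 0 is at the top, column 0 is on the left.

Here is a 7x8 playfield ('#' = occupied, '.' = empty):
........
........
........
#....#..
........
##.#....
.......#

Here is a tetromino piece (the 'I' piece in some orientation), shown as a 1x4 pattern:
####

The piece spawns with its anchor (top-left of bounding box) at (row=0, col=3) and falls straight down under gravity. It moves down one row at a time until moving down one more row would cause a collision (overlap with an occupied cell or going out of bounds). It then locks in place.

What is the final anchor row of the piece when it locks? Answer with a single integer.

Spawn at (row=0, col=3). Try each row:
  row 0: fits
  row 1: fits
  row 2: fits
  row 3: blocked -> lock at row 2

Answer: 2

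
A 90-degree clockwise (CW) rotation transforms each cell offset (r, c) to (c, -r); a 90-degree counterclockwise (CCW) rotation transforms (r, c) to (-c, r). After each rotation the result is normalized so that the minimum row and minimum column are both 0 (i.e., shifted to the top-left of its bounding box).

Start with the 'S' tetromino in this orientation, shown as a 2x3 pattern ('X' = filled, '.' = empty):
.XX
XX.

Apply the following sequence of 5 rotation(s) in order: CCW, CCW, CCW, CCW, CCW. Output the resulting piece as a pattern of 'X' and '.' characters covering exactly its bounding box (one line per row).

Start:
.XX
XX.
After rotation 1 (CCW):
X.
XX
.X
After rotation 2 (CCW):
.XX
XX.
After rotation 3 (CCW):
X.
XX
.X
After rotation 4 (CCW):
.XX
XX.
After rotation 5 (CCW):
X.
XX
.X

Answer: X.
XX
.X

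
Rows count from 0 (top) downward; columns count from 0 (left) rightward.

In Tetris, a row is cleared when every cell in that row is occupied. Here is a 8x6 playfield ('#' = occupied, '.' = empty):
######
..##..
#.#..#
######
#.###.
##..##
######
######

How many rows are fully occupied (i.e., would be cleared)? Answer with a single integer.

Answer: 4

Derivation:
Check each row:
  row 0: 0 empty cells -> FULL (clear)
  row 1: 4 empty cells -> not full
  row 2: 3 empty cells -> not full
  row 3: 0 empty cells -> FULL (clear)
  row 4: 2 empty cells -> not full
  row 5: 2 empty cells -> not full
  row 6: 0 empty cells -> FULL (clear)
  row 7: 0 empty cells -> FULL (clear)
Total rows cleared: 4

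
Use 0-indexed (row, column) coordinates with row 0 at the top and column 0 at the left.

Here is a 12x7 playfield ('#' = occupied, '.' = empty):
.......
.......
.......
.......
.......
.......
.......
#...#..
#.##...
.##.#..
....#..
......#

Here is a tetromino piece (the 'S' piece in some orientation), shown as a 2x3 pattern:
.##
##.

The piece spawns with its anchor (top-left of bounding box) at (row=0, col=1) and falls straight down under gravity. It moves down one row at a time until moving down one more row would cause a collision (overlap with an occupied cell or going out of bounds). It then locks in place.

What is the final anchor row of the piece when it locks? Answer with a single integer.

Answer: 6

Derivation:
Spawn at (row=0, col=1). Try each row:
  row 0: fits
  row 1: fits
  row 2: fits
  row 3: fits
  row 4: fits
  row 5: fits
  row 6: fits
  row 7: blocked -> lock at row 6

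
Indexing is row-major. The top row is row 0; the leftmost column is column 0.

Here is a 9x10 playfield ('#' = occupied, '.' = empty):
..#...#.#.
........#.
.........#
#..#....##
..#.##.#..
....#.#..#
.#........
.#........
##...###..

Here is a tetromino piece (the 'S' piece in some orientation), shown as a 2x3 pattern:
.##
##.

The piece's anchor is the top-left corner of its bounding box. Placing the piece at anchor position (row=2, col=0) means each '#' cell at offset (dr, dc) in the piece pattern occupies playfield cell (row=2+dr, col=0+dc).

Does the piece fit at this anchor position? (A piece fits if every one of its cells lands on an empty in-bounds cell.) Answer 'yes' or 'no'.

Answer: no

Derivation:
Check each piece cell at anchor (2, 0):
  offset (0,1) -> (2,1): empty -> OK
  offset (0,2) -> (2,2): empty -> OK
  offset (1,0) -> (3,0): occupied ('#') -> FAIL
  offset (1,1) -> (3,1): empty -> OK
All cells valid: no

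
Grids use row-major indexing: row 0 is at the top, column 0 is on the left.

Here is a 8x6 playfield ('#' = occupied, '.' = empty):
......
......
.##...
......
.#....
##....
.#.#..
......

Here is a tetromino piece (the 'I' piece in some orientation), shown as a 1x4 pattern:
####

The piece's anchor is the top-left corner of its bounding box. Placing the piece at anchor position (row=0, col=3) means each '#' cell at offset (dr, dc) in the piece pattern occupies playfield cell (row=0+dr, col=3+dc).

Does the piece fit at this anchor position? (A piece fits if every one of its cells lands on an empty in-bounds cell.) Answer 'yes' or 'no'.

Answer: no

Derivation:
Check each piece cell at anchor (0, 3):
  offset (0,0) -> (0,3): empty -> OK
  offset (0,1) -> (0,4): empty -> OK
  offset (0,2) -> (0,5): empty -> OK
  offset (0,3) -> (0,6): out of bounds -> FAIL
All cells valid: no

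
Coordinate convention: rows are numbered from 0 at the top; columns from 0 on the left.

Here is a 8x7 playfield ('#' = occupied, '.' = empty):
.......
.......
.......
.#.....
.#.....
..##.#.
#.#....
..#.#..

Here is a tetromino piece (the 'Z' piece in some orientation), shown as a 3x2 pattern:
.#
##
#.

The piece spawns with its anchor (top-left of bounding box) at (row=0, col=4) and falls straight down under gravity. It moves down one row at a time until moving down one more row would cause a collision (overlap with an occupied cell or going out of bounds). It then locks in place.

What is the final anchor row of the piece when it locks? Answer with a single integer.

Answer: 3

Derivation:
Spawn at (row=0, col=4). Try each row:
  row 0: fits
  row 1: fits
  row 2: fits
  row 3: fits
  row 4: blocked -> lock at row 3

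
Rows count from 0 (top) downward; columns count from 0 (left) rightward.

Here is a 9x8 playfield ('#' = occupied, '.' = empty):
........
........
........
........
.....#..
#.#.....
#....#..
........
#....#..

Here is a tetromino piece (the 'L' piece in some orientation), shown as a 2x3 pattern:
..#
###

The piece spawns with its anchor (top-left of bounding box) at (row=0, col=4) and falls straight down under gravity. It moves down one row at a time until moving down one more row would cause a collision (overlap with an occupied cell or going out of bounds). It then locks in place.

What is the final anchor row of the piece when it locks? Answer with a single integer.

Answer: 2

Derivation:
Spawn at (row=0, col=4). Try each row:
  row 0: fits
  row 1: fits
  row 2: fits
  row 3: blocked -> lock at row 2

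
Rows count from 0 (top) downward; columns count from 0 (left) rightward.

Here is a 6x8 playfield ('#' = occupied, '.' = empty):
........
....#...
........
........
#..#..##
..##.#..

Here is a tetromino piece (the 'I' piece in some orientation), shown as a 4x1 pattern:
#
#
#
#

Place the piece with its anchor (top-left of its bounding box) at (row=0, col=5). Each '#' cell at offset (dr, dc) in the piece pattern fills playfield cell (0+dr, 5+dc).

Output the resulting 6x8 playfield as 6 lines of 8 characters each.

Answer: .....#..
....##..
.....#..
.....#..
#..#..##
..##.#..

Derivation:
Fill (0+0,5+0) = (0,5)
Fill (0+1,5+0) = (1,5)
Fill (0+2,5+0) = (2,5)
Fill (0+3,5+0) = (3,5)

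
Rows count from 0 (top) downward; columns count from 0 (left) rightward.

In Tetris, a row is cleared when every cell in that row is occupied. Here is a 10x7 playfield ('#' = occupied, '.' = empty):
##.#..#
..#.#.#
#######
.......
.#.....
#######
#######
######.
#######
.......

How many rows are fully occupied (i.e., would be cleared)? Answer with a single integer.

Check each row:
  row 0: 3 empty cells -> not full
  row 1: 4 empty cells -> not full
  row 2: 0 empty cells -> FULL (clear)
  row 3: 7 empty cells -> not full
  row 4: 6 empty cells -> not full
  row 5: 0 empty cells -> FULL (clear)
  row 6: 0 empty cells -> FULL (clear)
  row 7: 1 empty cell -> not full
  row 8: 0 empty cells -> FULL (clear)
  row 9: 7 empty cells -> not full
Total rows cleared: 4

Answer: 4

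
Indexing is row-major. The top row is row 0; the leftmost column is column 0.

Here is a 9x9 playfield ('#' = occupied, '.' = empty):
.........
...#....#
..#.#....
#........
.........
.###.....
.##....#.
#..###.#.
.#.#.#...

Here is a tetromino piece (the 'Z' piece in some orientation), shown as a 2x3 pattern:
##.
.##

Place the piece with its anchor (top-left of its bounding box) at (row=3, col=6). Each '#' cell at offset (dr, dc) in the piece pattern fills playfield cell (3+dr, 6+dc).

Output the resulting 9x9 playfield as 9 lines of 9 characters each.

Fill (3+0,6+0) = (3,6)
Fill (3+0,6+1) = (3,7)
Fill (3+1,6+1) = (4,7)
Fill (3+1,6+2) = (4,8)

Answer: .........
...#....#
..#.#....
#.....##.
.......##
.###.....
.##....#.
#..###.#.
.#.#.#...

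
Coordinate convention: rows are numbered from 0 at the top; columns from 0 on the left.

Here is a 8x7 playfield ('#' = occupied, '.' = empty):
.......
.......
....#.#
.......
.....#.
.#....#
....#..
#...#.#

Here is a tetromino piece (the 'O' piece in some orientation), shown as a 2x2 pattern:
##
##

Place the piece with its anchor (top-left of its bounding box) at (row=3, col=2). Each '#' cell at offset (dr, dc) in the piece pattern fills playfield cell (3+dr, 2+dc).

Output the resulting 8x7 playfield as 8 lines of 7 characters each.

Fill (3+0,2+0) = (3,2)
Fill (3+0,2+1) = (3,3)
Fill (3+1,2+0) = (4,2)
Fill (3+1,2+1) = (4,3)

Answer: .......
.......
....#.#
..##...
..##.#.
.#....#
....#..
#...#.#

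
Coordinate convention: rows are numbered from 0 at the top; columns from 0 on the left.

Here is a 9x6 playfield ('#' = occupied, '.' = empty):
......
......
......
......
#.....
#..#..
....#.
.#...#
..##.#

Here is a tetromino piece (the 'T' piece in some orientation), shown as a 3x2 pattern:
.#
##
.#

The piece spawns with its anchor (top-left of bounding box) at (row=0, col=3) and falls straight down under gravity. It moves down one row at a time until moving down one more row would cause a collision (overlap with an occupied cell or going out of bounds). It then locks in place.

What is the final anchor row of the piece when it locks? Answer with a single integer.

Spawn at (row=0, col=3). Try each row:
  row 0: fits
  row 1: fits
  row 2: fits
  row 3: fits
  row 4: blocked -> lock at row 3

Answer: 3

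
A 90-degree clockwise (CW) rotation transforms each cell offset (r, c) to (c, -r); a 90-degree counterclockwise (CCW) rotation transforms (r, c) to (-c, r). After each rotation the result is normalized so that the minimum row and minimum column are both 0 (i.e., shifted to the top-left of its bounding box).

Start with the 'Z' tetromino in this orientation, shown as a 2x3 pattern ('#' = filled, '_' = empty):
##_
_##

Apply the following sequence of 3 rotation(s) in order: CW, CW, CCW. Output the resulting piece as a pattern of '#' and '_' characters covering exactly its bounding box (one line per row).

Start:
##_
_##
After rotation 1 (CW):
_#
##
#_
After rotation 2 (CW):
##_
_##
After rotation 3 (CCW):
_#
##
#_

Answer: _#
##
#_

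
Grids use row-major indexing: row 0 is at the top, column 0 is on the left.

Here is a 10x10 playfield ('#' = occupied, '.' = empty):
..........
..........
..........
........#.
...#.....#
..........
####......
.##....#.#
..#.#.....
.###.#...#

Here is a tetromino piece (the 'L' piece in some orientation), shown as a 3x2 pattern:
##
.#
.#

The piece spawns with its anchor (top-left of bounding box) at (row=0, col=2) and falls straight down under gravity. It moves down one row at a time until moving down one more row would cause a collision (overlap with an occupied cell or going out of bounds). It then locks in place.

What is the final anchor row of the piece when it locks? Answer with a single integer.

Answer: 1

Derivation:
Spawn at (row=0, col=2). Try each row:
  row 0: fits
  row 1: fits
  row 2: blocked -> lock at row 1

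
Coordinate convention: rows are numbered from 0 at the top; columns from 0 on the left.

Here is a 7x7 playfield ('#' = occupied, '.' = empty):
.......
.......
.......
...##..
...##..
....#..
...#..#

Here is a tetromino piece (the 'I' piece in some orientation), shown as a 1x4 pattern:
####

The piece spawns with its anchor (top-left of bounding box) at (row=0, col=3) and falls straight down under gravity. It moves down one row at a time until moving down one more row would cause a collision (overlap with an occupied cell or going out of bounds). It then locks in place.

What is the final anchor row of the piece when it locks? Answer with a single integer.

Answer: 2

Derivation:
Spawn at (row=0, col=3). Try each row:
  row 0: fits
  row 1: fits
  row 2: fits
  row 3: blocked -> lock at row 2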